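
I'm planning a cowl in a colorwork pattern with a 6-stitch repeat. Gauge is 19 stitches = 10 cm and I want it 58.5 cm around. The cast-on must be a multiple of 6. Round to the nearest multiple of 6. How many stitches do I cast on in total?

114 stitches.

19 / 10 = 1.9 sts per cm.
58.5 × 1.9 = 111.15 sts.
Nearest multiple of 6: 114.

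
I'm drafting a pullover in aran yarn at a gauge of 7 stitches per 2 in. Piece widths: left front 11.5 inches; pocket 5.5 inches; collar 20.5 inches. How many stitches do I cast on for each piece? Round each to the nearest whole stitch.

Rate = 7/2 = 3.5 sts per in.
left front: 11.5 × 3.5 = 40.25 → 40.
pocket: 5.5 × 3.5 = 19.25 → 19.
collar: 20.5 × 3.5 = 71.75 → 72.

left front 40; pocket 19; collar 72.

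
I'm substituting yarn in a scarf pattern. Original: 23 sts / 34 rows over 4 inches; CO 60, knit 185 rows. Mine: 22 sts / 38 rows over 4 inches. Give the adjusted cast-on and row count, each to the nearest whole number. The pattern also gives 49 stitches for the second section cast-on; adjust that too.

Stitches: 60 × 22/23 = 57.39 → 57.
Rows: 185 × 38/34 = 206.76 → 207.
second section cast-on: 49 × 22/23 = 46.87 → 47.

Cast on 57 stitches; work 207 rows; second section cast-on 47 stitches.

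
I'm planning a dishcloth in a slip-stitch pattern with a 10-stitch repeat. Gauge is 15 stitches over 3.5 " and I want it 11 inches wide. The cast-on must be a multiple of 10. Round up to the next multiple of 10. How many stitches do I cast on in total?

CO 50 sts.

15 / 3.5 = 4.286 sts per inch.
11 × 4.286 = 47.14 sts.
Next multiple of 10: 50.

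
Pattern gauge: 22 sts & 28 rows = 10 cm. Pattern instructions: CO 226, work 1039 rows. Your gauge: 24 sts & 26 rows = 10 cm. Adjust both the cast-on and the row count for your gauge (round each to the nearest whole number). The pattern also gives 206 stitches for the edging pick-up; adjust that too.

Cast on 247 stitches; work 965 rows; edging pick-up 225 stitches.

Stitches: 226 × 24/22 = 246.55 → 247.
Rows: 1039 × 26/28 = 964.79 → 965.
edging pick-up: 206 × 24/22 = 224.73 → 225.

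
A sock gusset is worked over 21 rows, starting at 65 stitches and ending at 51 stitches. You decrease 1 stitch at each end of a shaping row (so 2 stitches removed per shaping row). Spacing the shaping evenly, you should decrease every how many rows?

Stitches to remove: |51 − 65| = 14.
Shaping rows needed: 14 / 2 = 7.
21 rows / 7 = every 3 rows.

Decrease every 3rd row.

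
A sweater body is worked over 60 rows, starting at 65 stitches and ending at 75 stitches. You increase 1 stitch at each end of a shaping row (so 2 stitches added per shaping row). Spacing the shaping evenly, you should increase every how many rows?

Stitches to add: |75 − 65| = 10.
Shaping rows needed: 10 / 2 = 5.
60 rows / 5 = every 12 rows.

Increase every 12th row.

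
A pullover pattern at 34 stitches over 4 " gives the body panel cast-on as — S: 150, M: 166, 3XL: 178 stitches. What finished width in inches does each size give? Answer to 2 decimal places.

S 17.65 inches; M 19.53 inches; 3XL 20.94 inches.

34/4 = 8.5 sts per in.
S: 150 / 8.5 = 17.647 → 17.65 in.
M: 166 / 8.5 = 19.529 → 19.53 in.
3XL: 178 / 8.5 = 20.941 → 20.94 in.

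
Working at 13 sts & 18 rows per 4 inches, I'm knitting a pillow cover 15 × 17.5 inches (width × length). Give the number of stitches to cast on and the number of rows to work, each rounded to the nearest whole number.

Stitch gauge = 13/4 = 3.25 sts/in; 15 × 3.25 = 48.75 → 49 sts.
Row gauge = 18/4 = 4.5 rows/in; 17.5 × 4.5 = 78.75 → 79 rows.

Cast on 49 stitches and work 79 rows.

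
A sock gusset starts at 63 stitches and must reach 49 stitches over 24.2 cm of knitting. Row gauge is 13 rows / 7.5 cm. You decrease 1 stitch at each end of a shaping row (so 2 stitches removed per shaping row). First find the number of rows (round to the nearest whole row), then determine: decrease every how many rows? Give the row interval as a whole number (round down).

Decrease every 6th row.

Rows = 24.2 × 1.733 = 41.9 → 42 rows.
Stitches to remove: 14 → 7 shaping rows (at 2 st each).
42 / 7 = 6.00 → every 6 rows.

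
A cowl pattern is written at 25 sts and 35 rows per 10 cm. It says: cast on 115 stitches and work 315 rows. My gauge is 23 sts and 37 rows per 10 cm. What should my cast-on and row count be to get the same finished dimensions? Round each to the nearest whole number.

Cast on 106 stitches; work 333 rows.

Stitches: 115 × 23/25 = 105.80 → 106.
Rows: 315 × 37/35 = 333.00 → 333.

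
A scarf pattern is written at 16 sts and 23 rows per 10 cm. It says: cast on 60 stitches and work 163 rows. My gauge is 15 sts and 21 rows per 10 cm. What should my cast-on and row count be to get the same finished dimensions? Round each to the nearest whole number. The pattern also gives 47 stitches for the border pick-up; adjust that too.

Cast on 56 stitches; work 149 rows; border pick-up 44 stitches.

Stitches: 60 × 15/16 = 56.25 → 56.
Rows: 163 × 21/23 = 148.83 → 149.
border pick-up: 47 × 15/16 = 44.06 → 44.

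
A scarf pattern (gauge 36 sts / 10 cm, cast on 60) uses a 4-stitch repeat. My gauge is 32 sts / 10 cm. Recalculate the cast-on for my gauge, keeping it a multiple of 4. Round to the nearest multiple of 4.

60 × 32 / 36 = 53.33.
Nearest multiple of 4: 52.

CO 52 sts.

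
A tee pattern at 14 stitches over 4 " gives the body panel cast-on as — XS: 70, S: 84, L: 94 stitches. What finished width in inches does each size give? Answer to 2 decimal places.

XS 20.00 inches; S 24.00 inches; L 26.86 inches.

14/4 = 3.5 sts per in.
XS: 70 / 3.5 = 20.000 → 20.00 in.
S: 84 / 3.5 = 24.000 → 24.00 in.
L: 94 / 3.5 = 26.857 → 26.86 in.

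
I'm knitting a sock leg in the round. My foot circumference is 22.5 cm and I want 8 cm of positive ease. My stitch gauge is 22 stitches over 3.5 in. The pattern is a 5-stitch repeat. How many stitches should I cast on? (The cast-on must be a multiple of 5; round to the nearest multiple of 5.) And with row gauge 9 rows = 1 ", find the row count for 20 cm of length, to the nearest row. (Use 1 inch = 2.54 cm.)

Finished = 22.5 + 8 = 30.5 cm.
30.5 cm × 1/2.54 = 12.01 inches.
22/3.5 = 6.286 sts per in; 12.01 × 6.286 = 75.48 sts.
Nearest multiple of 5 → 75.
20 cm = 7.87 inches; × 9 = 70.87 → 71 rows.

Cast on 75 stitches; work 71 rows.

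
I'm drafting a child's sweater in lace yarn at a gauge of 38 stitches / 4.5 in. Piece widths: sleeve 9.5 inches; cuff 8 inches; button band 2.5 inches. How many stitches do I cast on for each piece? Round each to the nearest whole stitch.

Rate = 38/4.5 = 8.444 sts per in.
sleeve: 9.5 × 8.444 = 80.22 → 80.
cuff: 8 × 8.444 = 67.56 → 68.
button band: 2.5 × 8.444 = 21.11 → 21.

sleeve 80; cuff 68; button band 21.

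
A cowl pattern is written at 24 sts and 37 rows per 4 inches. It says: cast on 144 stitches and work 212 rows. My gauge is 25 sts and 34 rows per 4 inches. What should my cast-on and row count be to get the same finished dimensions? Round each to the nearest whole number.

Cast on 150 stitches; work 195 rows.

Stitches: 144 × 25/24 = 150.00 → 150.
Rows: 212 × 34/37 = 194.81 → 195.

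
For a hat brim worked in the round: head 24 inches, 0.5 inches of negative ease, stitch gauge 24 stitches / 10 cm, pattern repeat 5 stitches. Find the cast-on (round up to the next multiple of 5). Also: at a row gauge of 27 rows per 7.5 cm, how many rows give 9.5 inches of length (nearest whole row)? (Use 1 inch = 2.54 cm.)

Cast on 145 stitches; work 87 rows.

Finished = 24 − 0.5 = 23.5 inches.
23.5 inches × 2.54 = 59.69 cm.
24/10 = 2.4 sts per cm; 59.69 × 2.4 = 143.26 sts.
Next multiple of 5 → 145.
9.5 inches = 24.13 cm; × 3.6 = 86.87 → 87 rows.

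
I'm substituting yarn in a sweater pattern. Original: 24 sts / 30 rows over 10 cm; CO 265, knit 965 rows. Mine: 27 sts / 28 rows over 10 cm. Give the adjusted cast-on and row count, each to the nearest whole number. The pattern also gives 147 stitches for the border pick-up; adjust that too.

Stitches: 265 × 27/24 = 298.12 → 298.
Rows: 965 × 28/30 = 900.67 → 901.
border pick-up: 147 × 27/24 = 165.38 → 165.

Cast on 298 stitches; work 901 rows; border pick-up 165 stitches.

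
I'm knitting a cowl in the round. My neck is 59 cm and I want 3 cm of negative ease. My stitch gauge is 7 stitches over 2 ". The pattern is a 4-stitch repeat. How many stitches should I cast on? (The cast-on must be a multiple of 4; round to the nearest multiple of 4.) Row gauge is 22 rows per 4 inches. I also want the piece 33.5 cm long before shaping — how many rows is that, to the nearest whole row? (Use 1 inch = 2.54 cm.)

Cast on 76 stitches; work 73 rows.

Finished = 59 − 3 = 56 cm.
56 cm × 1/2.54 = 22.05 inches.
7/2 = 3.5 sts per in; 22.05 × 3.5 = 77.17 sts.
Nearest multiple of 4 → 76.
33.5 cm = 13.19 inches; × 5.5 = 72.54 → 73 rows.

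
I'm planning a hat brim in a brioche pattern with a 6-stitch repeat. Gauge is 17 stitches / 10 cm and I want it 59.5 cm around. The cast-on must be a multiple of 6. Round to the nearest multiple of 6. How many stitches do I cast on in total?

CO 102 sts.

17 / 10 = 1.7 sts per cm.
59.5 × 1.7 = 101.15 sts.
Nearest multiple of 6: 102.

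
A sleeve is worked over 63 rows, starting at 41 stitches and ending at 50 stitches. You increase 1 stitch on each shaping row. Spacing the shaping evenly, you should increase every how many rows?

Increase every 7th row.

Stitches to add: |50 − 41| = 9.
Shaping rows needed: 9 / 1 = 9.
63 rows / 9 = every 7 rows.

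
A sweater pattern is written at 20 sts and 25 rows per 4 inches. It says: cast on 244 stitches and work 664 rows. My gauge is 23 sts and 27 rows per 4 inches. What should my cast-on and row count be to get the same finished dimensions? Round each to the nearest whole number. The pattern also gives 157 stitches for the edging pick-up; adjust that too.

Stitches: 244 × 23/20 = 280.60 → 281.
Rows: 664 × 27/25 = 717.12 → 717.
edging pick-up: 157 × 23/20 = 180.55 → 181.

Cast on 281 stitches; work 717 rows; edging pick-up 181 stitches.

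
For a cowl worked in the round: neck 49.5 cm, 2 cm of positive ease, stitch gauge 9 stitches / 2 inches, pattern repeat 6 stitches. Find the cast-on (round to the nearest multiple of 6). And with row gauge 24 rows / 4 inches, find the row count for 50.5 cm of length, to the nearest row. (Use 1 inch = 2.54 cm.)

Finished = 49.5 + 2 = 51.5 cm.
51.5 cm × 1/2.54 = 20.28 inches.
9/2 = 4.5 sts per in; 20.28 × 4.5 = 91.24 sts.
Nearest multiple of 6 → 90.
50.5 cm = 19.88 inches; × 6 = 119.29 → 119 rows.

Cast on 90 stitches; work 119 rows.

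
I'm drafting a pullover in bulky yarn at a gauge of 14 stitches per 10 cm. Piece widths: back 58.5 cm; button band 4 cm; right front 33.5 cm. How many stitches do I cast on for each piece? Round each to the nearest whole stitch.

back 82; button band 6; right front 47.

Rate = 14/10 = 1.4 sts per cm.
back: 58.5 × 1.4 = 81.90 → 82.
button band: 4 × 1.4 = 5.60 → 6.
right front: 33.5 × 1.4 = 46.90 → 47.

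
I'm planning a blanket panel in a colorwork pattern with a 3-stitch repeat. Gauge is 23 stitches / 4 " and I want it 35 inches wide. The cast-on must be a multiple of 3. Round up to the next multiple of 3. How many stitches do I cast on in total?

23 / 4 = 5.75 sts per inch.
35 × 5.75 = 201.25 sts.
Next multiple of 3: 204.

CO 204 sts.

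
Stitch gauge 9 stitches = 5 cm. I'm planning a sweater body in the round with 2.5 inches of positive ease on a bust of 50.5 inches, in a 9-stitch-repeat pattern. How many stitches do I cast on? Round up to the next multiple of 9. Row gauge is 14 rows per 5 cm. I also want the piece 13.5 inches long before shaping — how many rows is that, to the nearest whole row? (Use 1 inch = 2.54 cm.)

Cast on 243 stitches; work 96 rows.

Finished = 50.5 + 2.5 = 53 inches.
53 inches × 2.54 = 134.62 cm.
9/5 = 1.8 sts per cm; 134.62 × 1.8 = 242.32 sts.
Next multiple of 9 → 243.
13.5 inches = 34.29 cm; × 2.8 = 96.01 → 96 rows.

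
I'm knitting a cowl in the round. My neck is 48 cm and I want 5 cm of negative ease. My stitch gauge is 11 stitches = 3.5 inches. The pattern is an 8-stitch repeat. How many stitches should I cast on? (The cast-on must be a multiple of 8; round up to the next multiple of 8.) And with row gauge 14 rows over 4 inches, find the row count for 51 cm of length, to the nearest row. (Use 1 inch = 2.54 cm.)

Finished = 48 − 5 = 43 cm.
43 cm × 1/2.54 = 16.93 inches.
11/3.5 = 3.143 sts per in; 16.93 × 3.143 = 53.21 sts.
Next multiple of 8 → 56.
51 cm = 20.08 inches; × 3.5 = 70.28 → 70 rows.

Cast on 56 stitches; work 70 rows.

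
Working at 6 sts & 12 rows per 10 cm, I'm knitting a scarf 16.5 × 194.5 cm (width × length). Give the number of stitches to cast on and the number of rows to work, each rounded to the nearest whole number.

Stitch gauge = 6/10 = 0.6 sts/cm; 16.5 × 0.6 = 9.90 → 10 sts.
Row gauge = 12/10 = 1.2 rows/cm; 194.5 × 1.2 = 233.40 → 233 rows.

Cast on 10 stitches and work 233 rows.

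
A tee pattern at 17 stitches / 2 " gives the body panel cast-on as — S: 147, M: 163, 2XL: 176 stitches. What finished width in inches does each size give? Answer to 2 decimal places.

S 17.29 inches; M 19.18 inches; 2XL 20.71 inches.

17/2 = 8.5 sts per in.
S: 147 / 8.5 = 17.294 → 17.29 in.
M: 163 / 8.5 = 19.176 → 19.18 in.
2XL: 176 / 8.5 = 20.706 → 20.71 in.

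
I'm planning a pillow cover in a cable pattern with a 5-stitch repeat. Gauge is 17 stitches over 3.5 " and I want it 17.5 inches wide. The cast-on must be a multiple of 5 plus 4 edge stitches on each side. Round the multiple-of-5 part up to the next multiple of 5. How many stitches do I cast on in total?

17 / 3.5 = 4.857 sts per inch.
17.5 × 4.857 = 85.00 sts.
Less 8 edge sts → 77.00 for the repeat.
Next multiple of 5: 80.
Add back 8 edge sts → 88.

88 stitches.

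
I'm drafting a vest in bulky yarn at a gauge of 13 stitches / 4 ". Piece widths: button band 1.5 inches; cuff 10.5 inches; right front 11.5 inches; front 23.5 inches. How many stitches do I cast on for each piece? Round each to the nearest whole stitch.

button band 5; cuff 34; right front 37; front 76.

Rate = 13/4 = 3.25 sts per in.
button band: 1.5 × 3.25 = 4.88 → 5.
cuff: 10.5 × 3.25 = 34.12 → 34.
right front: 11.5 × 3.25 = 37.38 → 37.
front: 23.5 × 3.25 = 76.38 → 76.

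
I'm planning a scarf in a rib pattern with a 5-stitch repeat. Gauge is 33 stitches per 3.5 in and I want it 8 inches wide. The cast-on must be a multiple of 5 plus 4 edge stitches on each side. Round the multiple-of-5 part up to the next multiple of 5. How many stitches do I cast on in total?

Cast on 78 stitches.

33 / 3.5 = 9.429 sts per inch.
8 × 9.429 = 75.43 sts.
Less 8 edge sts → 67.43 for the repeat.
Next multiple of 5: 70.
Add back 8 edge sts → 78.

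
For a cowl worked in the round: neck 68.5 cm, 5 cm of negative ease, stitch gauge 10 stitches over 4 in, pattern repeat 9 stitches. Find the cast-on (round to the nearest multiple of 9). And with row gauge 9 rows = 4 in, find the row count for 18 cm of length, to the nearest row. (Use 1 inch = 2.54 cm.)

Finished = 68.5 − 5 = 63.5 cm.
63.5 cm × 1/2.54 = 25.00 inches.
10/4 = 2.5 sts per in; 25.00 × 2.5 = 62.50 sts.
Nearest multiple of 9 → 63.
18 cm = 7.09 inches; × 2.25 = 15.94 → 16 rows.

Cast on 63 stitches; work 16 rows.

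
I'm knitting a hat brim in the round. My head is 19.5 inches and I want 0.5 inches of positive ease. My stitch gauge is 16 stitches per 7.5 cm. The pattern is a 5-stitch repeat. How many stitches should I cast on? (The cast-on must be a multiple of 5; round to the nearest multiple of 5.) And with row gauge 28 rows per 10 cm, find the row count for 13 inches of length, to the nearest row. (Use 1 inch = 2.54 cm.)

Finished = 19.5 + 0.5 = 20 inches.
20 inches × 2.54 = 50.80 cm.
16/7.5 = 2.133 sts per cm; 50.80 × 2.133 = 108.37 sts.
Nearest multiple of 5 → 110.
13 inches = 33.02 cm; × 2.8 = 92.46 → 92 rows.

Cast on 110 stitches; work 92 rows.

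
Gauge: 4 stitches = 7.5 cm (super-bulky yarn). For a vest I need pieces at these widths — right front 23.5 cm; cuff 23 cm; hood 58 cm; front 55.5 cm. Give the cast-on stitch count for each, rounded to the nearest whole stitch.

right front 13; cuff 12; hood 31; front 30.

Rate = 4/7.5 = 0.533 sts per cm.
right front: 23.5 × 0.533 = 12.53 → 13.
cuff: 23 × 0.533 = 12.27 → 12.
hood: 58 × 0.533 = 30.93 → 31.
front: 55.5 × 0.533 = 29.60 → 30.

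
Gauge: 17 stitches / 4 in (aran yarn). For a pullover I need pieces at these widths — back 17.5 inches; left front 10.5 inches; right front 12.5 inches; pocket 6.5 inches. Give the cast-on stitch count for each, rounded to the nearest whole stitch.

Rate = 17/4 = 4.25 sts per in.
back: 17.5 × 4.25 = 74.38 → 74.
left front: 10.5 × 4.25 = 44.62 → 45.
right front: 12.5 × 4.25 = 53.12 → 53.
pocket: 6.5 × 4.25 = 27.62 → 28.

back 74; left front 45; right front 53; pocket 28.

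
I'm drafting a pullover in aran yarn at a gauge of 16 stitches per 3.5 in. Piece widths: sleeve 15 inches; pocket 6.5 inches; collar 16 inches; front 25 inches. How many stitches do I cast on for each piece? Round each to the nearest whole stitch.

Rate = 16/3.5 = 4.571 sts per in.
sleeve: 15 × 4.571 = 68.57 → 69.
pocket: 6.5 × 4.571 = 29.71 → 30.
collar: 16 × 4.571 = 73.14 → 73.
front: 25 × 4.571 = 114.29 → 114.

sleeve 69; pocket 30; collar 73; front 114.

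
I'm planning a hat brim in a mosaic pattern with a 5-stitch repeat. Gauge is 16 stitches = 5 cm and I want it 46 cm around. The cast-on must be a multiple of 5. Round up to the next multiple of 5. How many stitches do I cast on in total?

150 stitches.

16 / 5 = 3.2 sts per cm.
46 × 3.2 = 147.20 sts.
Next multiple of 5: 150.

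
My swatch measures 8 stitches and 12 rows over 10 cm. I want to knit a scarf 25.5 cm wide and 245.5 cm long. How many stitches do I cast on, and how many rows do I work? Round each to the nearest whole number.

Stitch gauge = 8/10 = 0.8 sts/cm; 25.5 × 0.8 = 20.40 → 20 sts.
Row gauge = 12/10 = 1.2 rows/cm; 245.5 × 1.2 = 294.60 → 295 rows.

Cast on 20 stitches and work 295 rows.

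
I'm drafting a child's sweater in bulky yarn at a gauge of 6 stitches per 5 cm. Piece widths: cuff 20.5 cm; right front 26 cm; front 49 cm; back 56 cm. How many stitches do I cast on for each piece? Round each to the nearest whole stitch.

Rate = 6/5 = 1.2 sts per cm.
cuff: 20.5 × 1.2 = 24.60 → 25.
right front: 26 × 1.2 = 31.20 → 31.
front: 49 × 1.2 = 58.80 → 59.
back: 56 × 1.2 = 67.20 → 67.

cuff 25; right front 31; front 59; back 67.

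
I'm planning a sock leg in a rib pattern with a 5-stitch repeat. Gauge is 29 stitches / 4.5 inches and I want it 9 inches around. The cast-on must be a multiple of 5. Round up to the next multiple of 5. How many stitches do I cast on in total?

29 / 4.5 = 6.444 sts per inch.
9 × 6.444 = 58.00 sts.
Next multiple of 5: 60.

CO 60 sts.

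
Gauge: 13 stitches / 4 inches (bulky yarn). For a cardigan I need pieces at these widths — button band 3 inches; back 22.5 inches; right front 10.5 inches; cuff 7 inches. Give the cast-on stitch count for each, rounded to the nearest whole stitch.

button band 10; back 73; right front 34; cuff 23.

Rate = 13/4 = 3.25 sts per in.
button band: 3 × 3.25 = 9.75 → 10.
back: 22.5 × 3.25 = 73.12 → 73.
right front: 10.5 × 3.25 = 34.12 → 34.
cuff: 7 × 3.25 = 22.75 → 23.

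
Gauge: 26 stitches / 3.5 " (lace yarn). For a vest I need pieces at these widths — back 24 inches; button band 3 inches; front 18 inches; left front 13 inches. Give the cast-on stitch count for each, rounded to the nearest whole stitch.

back 178; button band 22; front 134; left front 97.

Rate = 26/3.5 = 7.429 sts per in.
back: 24 × 7.429 = 178.29 → 178.
button band: 3 × 7.429 = 22.29 → 22.
front: 18 × 7.429 = 133.71 → 134.
left front: 13 × 7.429 = 96.57 → 97.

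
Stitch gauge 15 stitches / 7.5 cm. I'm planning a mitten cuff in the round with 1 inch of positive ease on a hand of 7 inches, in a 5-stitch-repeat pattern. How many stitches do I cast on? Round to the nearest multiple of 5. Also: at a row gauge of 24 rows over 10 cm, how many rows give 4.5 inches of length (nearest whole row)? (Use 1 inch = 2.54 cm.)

Finished = 7 + 1 = 8 inches.
8 inches × 2.54 = 20.32 cm.
15/7.5 = 2 sts per cm; 20.32 × 2 = 40.64 sts.
Nearest multiple of 5 → 40.
4.5 inches = 11.43 cm; × 2.4 = 27.43 → 27 rows.

Cast on 40 stitches; work 27 rows.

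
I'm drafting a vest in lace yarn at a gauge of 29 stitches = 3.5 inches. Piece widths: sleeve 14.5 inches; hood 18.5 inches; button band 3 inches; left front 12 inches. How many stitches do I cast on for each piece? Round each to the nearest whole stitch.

Rate = 29/3.5 = 8.286 sts per in.
sleeve: 14.5 × 8.286 = 120.14 → 120.
hood: 18.5 × 8.286 = 153.29 → 153.
button band: 3 × 8.286 = 24.86 → 25.
left front: 12 × 8.286 = 99.43 → 99.

sleeve 120; hood 153; button band 25; left front 99.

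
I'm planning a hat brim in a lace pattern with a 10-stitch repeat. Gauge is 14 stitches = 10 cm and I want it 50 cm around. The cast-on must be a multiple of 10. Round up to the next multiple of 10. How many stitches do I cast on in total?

70 stitches.

14 / 10 = 1.4 sts per cm.
50 × 1.4 = 70.00 sts.
Next multiple of 10: 70.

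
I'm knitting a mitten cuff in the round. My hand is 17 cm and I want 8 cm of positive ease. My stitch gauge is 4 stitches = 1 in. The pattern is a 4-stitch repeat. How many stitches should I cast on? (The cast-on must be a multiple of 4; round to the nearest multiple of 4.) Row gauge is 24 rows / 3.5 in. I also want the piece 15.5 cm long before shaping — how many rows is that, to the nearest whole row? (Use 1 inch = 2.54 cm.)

Finished = 17 + 8 = 25 cm.
25 cm × 1/2.54 = 9.84 inches.
4/1 = 4 sts per in; 9.84 × 4 = 39.37 sts.
Nearest multiple of 4 → 40.
15.5 cm = 6.10 inches; × 6.857 = 41.84 → 42 rows.

Cast on 40 stitches; work 42 rows.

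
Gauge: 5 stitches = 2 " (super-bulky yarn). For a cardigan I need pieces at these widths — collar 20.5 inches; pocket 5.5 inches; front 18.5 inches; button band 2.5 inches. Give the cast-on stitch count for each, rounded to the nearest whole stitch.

collar 51; pocket 14; front 46; button band 6.

Rate = 5/2 = 2.5 sts per in.
collar: 20.5 × 2.5 = 51.25 → 51.
pocket: 5.5 × 2.5 = 13.75 → 14.
front: 18.5 × 2.5 = 46.25 → 46.
button band: 2.5 × 2.5 = 6.25 → 6.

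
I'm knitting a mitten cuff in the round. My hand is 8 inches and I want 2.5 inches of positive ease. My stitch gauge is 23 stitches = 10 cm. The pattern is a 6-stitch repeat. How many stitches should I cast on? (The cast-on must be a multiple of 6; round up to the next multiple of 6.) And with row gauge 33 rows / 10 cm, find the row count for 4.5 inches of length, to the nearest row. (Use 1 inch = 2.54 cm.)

Finished = 8 + 2.5 = 10.5 inches.
10.5 inches × 2.54 = 26.67 cm.
23/10 = 2.3 sts per cm; 26.67 × 2.3 = 61.34 sts.
Next multiple of 6 → 66.
4.5 inches = 11.43 cm; × 3.3 = 37.72 → 38 rows.

Cast on 66 stitches; work 38 rows.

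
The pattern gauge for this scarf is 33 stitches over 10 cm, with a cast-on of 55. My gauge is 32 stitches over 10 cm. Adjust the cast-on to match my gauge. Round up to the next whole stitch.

CO 54 sts.

Scale factor = 32 / 33 = 0.970.
55 × 32 / 33 = 53.33 sts.
→ 54 sts.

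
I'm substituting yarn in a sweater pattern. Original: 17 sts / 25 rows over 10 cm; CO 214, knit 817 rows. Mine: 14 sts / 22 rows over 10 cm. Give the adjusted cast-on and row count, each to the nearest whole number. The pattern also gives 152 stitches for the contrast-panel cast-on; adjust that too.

Cast on 176 stitches; work 719 rows; contrast-panel cast-on 125 stitches.

Stitches: 214 × 14/17 = 176.24 → 176.
Rows: 817 × 22/25 = 718.96 → 719.
contrast-panel cast-on: 152 × 14/17 = 125.18 → 125.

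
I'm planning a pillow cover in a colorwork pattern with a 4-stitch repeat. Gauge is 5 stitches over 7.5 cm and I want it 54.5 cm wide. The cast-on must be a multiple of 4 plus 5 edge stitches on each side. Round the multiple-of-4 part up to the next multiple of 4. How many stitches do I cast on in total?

5 / 7.5 = 0.667 sts per cm.
54.5 × 0.667 = 36.33 sts.
Less 10 edge sts → 26.33 for the repeat.
Next multiple of 4: 28.
Add back 10 edge sts → 38.

Cast on 38 stitches.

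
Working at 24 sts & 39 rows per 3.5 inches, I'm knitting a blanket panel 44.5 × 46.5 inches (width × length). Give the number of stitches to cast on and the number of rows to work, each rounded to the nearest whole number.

Stitch gauge = 24/3.5 = 6.857 sts/in; 44.5 × 6.857 = 305.14 → 305 sts.
Row gauge = 39/3.5 = 11.143 rows/in; 46.5 × 11.143 = 518.14 → 518 rows.

Cast on 305 stitches and work 518 rows.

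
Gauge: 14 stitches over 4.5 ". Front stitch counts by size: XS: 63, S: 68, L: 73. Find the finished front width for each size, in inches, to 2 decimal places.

14/4.5 = 3.111 sts per in.
XS: 63 / 3.111 = 20.250 → 20.25 in.
S: 68 / 3.111 = 21.857 → 21.86 in.
L: 73 / 3.111 = 23.464 → 23.46 in.

XS 20.25 inches; S 21.86 inches; L 23.46 inches.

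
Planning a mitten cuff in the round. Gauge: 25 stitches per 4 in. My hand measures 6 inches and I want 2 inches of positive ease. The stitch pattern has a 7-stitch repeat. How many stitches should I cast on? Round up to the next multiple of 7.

Finished = 6 + 2 = 8 inches.
25 / 4 = 6.25 sts/in.
8 × 6.25 = 50.00 sts.
Next multiple of 7: 56.

CO 56 sts.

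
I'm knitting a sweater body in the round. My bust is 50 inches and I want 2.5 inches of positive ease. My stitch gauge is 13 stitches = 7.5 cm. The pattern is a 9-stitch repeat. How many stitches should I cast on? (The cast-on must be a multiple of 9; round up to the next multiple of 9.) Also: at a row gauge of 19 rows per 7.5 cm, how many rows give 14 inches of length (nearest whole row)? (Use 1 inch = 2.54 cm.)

Cast on 234 stitches; work 90 rows.

Finished = 50 + 2.5 = 52.5 inches.
52.5 inches × 2.54 = 133.35 cm.
13/7.5 = 1.733 sts per cm; 133.35 × 1.733 = 231.14 sts.
Next multiple of 9 → 234.
14 inches = 35.56 cm; × 2.533 = 90.09 → 90 rows.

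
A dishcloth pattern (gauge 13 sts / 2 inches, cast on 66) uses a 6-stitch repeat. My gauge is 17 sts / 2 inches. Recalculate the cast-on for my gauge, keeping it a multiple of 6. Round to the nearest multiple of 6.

84 stitches.

66 × 17 / 13 = 86.31.
Nearest multiple of 6: 84.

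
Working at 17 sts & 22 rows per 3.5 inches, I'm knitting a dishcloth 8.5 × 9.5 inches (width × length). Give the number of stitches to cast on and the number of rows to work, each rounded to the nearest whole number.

Cast on 41 stitches and work 60 rows.

Stitch gauge = 17/3.5 = 4.857 sts/in; 8.5 × 4.857 = 41.29 → 41 sts.
Row gauge = 22/3.5 = 6.286 rows/in; 9.5 × 6.286 = 59.71 → 60 rows.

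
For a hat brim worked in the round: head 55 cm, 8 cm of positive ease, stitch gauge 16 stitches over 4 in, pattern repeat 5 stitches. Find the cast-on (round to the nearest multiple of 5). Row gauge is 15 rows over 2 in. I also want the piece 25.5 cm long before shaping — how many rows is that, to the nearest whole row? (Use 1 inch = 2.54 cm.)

Finished = 55 + 8 = 63 cm.
63 cm × 1/2.54 = 24.80 inches.
16/4 = 4 sts per in; 24.80 × 4 = 99.21 sts.
Nearest multiple of 5 → 100.
25.5 cm = 10.04 inches; × 7.5 = 75.30 → 75 rows.

Cast on 100 stitches; work 75 rows.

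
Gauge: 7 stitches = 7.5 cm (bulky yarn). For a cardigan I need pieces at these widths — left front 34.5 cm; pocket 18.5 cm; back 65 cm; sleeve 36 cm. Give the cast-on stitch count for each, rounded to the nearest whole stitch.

Rate = 7/7.5 = 0.933 sts per cm.
left front: 34.5 × 0.933 = 32.20 → 32.
pocket: 18.5 × 0.933 = 17.27 → 17.
back: 65 × 0.933 = 60.67 → 61.
sleeve: 36 × 0.933 = 33.60 → 34.

left front 32; pocket 17; back 61; sleeve 34.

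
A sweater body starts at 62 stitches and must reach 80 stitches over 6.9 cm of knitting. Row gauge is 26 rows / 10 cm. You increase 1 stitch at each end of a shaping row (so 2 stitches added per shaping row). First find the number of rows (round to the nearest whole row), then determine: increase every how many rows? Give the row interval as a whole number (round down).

Rows = 6.9 × 2.6 = 17.9 → 18 rows.
Stitches to add: 18 → 9 shaping rows (at 2 st each).
18 / 9 = 2.00 → every 2 rows.

Increase every 2nd row.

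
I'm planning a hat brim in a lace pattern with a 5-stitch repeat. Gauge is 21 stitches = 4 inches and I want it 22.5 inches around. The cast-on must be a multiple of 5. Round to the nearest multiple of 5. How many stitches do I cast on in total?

21 / 4 = 5.25 sts per inch.
22.5 × 5.25 = 118.12 sts.
Nearest multiple of 5: 120.

CO 120 sts.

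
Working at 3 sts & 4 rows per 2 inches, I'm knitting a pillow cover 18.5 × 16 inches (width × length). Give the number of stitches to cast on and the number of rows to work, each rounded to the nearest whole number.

Stitch gauge = 3/2 = 1.5 sts/in; 18.5 × 1.5 = 27.75 → 28 sts.
Row gauge = 4/2 = 2 rows/in; 16 × 2 = 32.00 → 32 rows.

Cast on 28 stitches and work 32 rows.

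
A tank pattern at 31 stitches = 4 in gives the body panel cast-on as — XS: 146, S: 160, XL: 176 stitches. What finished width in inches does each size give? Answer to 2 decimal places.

XS 18.84 inches; S 20.65 inches; XL 22.71 inches.

31/4 = 7.75 sts per in.
XS: 146 / 7.75 = 18.839 → 18.84 in.
S: 160 / 7.75 = 20.645 → 20.65 in.
XL: 176 / 7.75 = 22.710 → 22.71 in.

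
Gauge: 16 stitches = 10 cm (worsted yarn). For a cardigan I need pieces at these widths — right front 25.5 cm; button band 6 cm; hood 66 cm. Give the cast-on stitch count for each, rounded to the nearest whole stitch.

right front 41; button band 10; hood 106.

Rate = 16/10 = 1.6 sts per cm.
right front: 25.5 × 1.6 = 40.80 → 41.
button band: 6 × 1.6 = 9.60 → 10.
hood: 66 × 1.6 = 105.60 → 106.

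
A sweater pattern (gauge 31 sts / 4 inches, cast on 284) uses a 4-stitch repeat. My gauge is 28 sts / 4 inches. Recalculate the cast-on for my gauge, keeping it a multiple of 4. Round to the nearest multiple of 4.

256 stitches.

284 × 28 / 31 = 256.52.
Nearest multiple of 4: 256.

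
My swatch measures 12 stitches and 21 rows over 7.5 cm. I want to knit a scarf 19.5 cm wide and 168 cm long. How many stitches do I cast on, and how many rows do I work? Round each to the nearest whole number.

Cast on 31 stitches and work 470 rows.

Stitch gauge = 12/7.5 = 1.6 sts/cm; 19.5 × 1.6 = 31.20 → 31 sts.
Row gauge = 21/7.5 = 2.8 rows/cm; 168 × 2.8 = 470.40 → 470 rows.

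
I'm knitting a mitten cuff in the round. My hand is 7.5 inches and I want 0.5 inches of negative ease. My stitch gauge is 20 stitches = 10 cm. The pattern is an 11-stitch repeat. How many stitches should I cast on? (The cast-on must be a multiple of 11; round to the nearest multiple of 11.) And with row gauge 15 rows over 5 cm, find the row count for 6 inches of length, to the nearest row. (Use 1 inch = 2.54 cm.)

Cast on 33 stitches; work 46 rows.

Finished = 7.5 − 0.5 = 7 inches.
7 inches × 2.54 = 17.78 cm.
20/10 = 2 sts per cm; 17.78 × 2 = 35.56 sts.
Nearest multiple of 11 → 33.
6 inches = 15.24 cm; × 3 = 45.72 → 46 rows.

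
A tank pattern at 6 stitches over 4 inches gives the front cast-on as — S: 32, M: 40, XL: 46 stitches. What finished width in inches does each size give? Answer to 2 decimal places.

S 21.33 inches; M 26.67 inches; XL 30.67 inches.

6/4 = 1.5 sts per in.
S: 32 / 1.5 = 21.333 → 21.33 in.
M: 40 / 1.5 = 26.667 → 26.67 in.
XL: 46 / 1.5 = 30.667 → 30.67 in.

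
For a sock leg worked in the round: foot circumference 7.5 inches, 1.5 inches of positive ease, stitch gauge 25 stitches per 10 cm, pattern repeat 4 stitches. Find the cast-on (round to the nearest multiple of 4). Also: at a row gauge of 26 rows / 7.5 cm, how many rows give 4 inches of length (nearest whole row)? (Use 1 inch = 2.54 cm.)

Finished = 7.5 + 1.5 = 9 inches.
9 inches × 2.54 = 22.86 cm.
25/10 = 2.5 sts per cm; 22.86 × 2.5 = 57.15 sts.
Nearest multiple of 4 → 56.
4 inches = 10.16 cm; × 3.467 = 35.22 → 35 rows.

Cast on 56 stitches; work 35 rows.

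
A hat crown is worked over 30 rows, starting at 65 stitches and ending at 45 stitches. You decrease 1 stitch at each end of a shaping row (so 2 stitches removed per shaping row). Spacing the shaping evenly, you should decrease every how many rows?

Decrease every 3rd row.

Stitches to remove: |45 − 65| = 20.
Shaping rows needed: 20 / 2 = 10.
30 rows / 10 = every 3 rows.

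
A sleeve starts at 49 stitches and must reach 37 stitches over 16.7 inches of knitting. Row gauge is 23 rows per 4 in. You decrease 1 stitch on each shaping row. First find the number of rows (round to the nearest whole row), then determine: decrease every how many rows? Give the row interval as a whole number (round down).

Rows = 16.7 × 5.75 = 96.0 → 96 rows.
Stitches to remove: 12 → 12 shaping rows (at 1 st each).
96 / 12 = 8.00 → every 8 rows.

Decrease every 8th row.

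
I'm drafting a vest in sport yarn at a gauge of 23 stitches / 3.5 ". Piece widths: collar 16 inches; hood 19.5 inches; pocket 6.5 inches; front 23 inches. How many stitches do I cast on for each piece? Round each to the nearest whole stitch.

collar 105; hood 128; pocket 43; front 151.

Rate = 23/3.5 = 6.571 sts per in.
collar: 16 × 6.571 = 105.14 → 105.
hood: 19.5 × 6.571 = 128.14 → 128.
pocket: 6.5 × 6.571 = 42.71 → 43.
front: 23 × 6.571 = 151.14 → 151.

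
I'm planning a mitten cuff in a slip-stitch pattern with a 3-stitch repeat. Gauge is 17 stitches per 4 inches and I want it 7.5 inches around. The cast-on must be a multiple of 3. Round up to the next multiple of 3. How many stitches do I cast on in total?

17 / 4 = 4.25 sts per inch.
7.5 × 4.25 = 31.88 sts.
Next multiple of 3: 33.

Cast on 33 stitches.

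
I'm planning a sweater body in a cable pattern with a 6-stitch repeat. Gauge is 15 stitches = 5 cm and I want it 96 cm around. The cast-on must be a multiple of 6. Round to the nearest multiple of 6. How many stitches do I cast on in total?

15 / 5 = 3 sts per cm.
96 × 3 = 288.00 sts.
Nearest multiple of 6: 288.

Cast on 288 stitches.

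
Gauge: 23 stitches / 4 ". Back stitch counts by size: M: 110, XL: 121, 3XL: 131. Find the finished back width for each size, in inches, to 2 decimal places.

M 19.13 inches; XL 21.04 inches; 3XL 22.78 inches.

23/4 = 5.75 sts per in.
M: 110 / 5.75 = 19.130 → 19.13 in.
XL: 121 / 5.75 = 21.043 → 21.04 in.
3XL: 131 / 5.75 = 22.783 → 22.78 in.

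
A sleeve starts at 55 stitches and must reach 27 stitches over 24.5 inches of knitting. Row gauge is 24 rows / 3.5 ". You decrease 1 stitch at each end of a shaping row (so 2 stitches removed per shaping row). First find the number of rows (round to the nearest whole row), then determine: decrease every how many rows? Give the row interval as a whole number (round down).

Decrease every 12th row.

Rows = 24.5 × 6.857 = 168.0 → 168 rows.
Stitches to remove: 28 → 14 shaping rows (at 2 st each).
168 / 14 = 12.00 → every 12 rows.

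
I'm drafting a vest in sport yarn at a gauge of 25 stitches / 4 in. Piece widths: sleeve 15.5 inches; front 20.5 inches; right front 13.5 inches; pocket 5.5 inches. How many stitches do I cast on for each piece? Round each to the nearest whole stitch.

sleeve 97; front 128; right front 84; pocket 34.

Rate = 25/4 = 6.25 sts per in.
sleeve: 15.5 × 6.25 = 96.88 → 97.
front: 20.5 × 6.25 = 128.12 → 128.
right front: 13.5 × 6.25 = 84.38 → 84.
pocket: 5.5 × 6.25 = 34.38 → 34.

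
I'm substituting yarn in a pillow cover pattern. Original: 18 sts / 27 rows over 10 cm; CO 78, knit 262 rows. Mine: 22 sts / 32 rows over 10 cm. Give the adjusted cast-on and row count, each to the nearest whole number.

Cast on 95 stitches; work 311 rows.

Stitches: 78 × 22/18 = 95.33 → 95.
Rows: 262 × 32/27 = 310.52 → 311.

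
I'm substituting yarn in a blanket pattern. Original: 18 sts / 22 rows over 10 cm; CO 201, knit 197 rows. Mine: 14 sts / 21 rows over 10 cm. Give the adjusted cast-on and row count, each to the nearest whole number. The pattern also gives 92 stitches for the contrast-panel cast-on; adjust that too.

Cast on 156 stitches; work 188 rows; contrast-panel cast-on 72 stitches.

Stitches: 201 × 14/18 = 156.33 → 156.
Rows: 197 × 21/22 = 188.05 → 188.
contrast-panel cast-on: 92 × 14/18 = 71.56 → 72.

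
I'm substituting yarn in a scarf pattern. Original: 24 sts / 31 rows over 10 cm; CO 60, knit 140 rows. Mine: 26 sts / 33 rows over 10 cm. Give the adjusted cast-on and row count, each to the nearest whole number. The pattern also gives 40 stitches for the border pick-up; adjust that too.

Cast on 65 stitches; work 149 rows; border pick-up 43 stitches.

Stitches: 60 × 26/24 = 65.00 → 65.
Rows: 140 × 33/31 = 149.03 → 149.
border pick-up: 40 × 26/24 = 43.33 → 43.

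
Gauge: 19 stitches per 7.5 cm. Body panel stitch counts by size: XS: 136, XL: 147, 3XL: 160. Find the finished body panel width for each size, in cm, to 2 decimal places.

XS 53.68 cm; XL 58.03 cm; 3XL 63.16 cm.

19/7.5 = 2.533 sts per cm.
XS: 136 / 2.533 = 53.684 → 53.68 cm.
XL: 147 / 2.533 = 58.026 → 58.03 cm.
3XL: 160 / 2.533 = 63.158 → 63.16 cm.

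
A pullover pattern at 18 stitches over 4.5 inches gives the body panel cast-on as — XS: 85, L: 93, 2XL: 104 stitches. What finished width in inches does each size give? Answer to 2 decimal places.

18/4.5 = 4 sts per in.
XS: 85 / 4 = 21.250 → 21.25 in.
L: 93 / 4 = 23.250 → 23.25 in.
2XL: 104 / 4 = 26.000 → 26.00 in.

XS 21.25 inches; L 23.25 inches; 2XL 26.00 inches.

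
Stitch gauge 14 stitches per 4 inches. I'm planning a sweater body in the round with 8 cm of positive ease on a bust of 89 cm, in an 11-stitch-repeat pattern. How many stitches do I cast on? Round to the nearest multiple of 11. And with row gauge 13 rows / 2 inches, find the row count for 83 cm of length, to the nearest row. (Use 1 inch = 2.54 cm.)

Cast on 132 stitches; work 212 rows.

Finished = 89 + 8 = 97 cm.
97 cm × 1/2.54 = 38.19 inches.
14/4 = 3.5 sts per in; 38.19 × 3.5 = 133.66 sts.
Nearest multiple of 11 → 132.
83 cm = 32.68 inches; × 6.5 = 212.40 → 212 rows.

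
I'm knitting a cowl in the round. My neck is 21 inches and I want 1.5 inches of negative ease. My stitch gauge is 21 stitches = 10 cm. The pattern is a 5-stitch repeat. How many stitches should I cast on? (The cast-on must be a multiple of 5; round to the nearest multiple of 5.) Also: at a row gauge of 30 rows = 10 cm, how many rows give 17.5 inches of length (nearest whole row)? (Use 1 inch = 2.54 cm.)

Finished = 21 − 1.5 = 19.5 inches.
19.5 inches × 2.54 = 49.53 cm.
21/10 = 2.1 sts per cm; 49.53 × 2.1 = 104.01 sts.
Nearest multiple of 5 → 105.
17.5 inches = 44.45 cm; × 3 = 133.35 → 133 rows.

Cast on 105 stitches; work 133 rows.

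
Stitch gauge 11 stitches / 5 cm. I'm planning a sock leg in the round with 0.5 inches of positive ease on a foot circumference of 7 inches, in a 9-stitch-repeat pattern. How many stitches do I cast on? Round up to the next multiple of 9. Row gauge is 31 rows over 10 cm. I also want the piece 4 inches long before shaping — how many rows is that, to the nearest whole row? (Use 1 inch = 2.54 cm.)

Cast on 45 stitches; work 31 rows.

Finished = 7 + 0.5 = 7.5 inches.
7.5 inches × 2.54 = 19.05 cm.
11/5 = 2.2 sts per cm; 19.05 × 2.2 = 41.91 sts.
Next multiple of 9 → 45.
4 inches = 10.16 cm; × 3.1 = 31.50 → 31 rows.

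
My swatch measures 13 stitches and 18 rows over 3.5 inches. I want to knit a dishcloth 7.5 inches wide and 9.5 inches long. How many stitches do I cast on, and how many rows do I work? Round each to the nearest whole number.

Stitch gauge = 13/3.5 = 3.714 sts/in; 7.5 × 3.714 = 27.86 → 28 sts.
Row gauge = 18/3.5 = 5.143 rows/in; 9.5 × 5.143 = 48.86 → 49 rows.

Cast on 28 stitches and work 49 rows.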